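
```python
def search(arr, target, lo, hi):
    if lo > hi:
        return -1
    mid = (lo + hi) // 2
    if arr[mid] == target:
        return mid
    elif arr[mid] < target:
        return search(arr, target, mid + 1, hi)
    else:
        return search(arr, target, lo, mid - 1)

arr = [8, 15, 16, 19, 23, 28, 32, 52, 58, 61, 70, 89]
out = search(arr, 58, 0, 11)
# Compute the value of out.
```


search(arr, 58, 0, 11)
lo=0, hi=11, mid=5, arr[mid]=28
28 < 58, search right half
lo=6, hi=11, mid=8, arr[mid]=58
arr[8] == 58, found at index 8
= 8


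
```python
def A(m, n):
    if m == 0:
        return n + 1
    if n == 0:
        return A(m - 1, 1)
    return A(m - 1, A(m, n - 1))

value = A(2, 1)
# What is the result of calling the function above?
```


A(2, 1)
= A(1, A(2, 0))
First compute A(2, 0) = 3
= A(1, 3)
= 5


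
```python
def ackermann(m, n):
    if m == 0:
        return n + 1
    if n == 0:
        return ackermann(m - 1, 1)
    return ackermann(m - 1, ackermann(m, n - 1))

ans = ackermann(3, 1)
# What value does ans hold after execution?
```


ackermann(3, 1)
= ackermann(2, ackermann(3, 0))
First compute ackermann(3, 0) = 5
= ackermann(2, 5)
= 13


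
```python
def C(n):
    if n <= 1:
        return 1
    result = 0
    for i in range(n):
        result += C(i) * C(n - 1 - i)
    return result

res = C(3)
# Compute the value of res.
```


C(3)
= sum of C(i) * C(3-1-i) for i in 0..2
First compute sub-values bottom-up:
  C(0) = 1, C(1) = 1
  C(2) = 1*1 + 1*1 = 2
Now C(3):
  C(0)*C(2) = 1*2 = 2
  C(1)*C(1) = 1*1 = 1
  C(2)*C(0) = 2*1 = 2
= 2 + 1 + 2
= 5


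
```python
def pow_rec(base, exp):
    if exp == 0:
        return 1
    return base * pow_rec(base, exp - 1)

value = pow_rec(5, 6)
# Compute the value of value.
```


pow_rec(5, 6)
= 5 * pow_rec(5, 5)
= 5 * 5 * pow_rec(5, 4)
= 5 * 5 * 5 * pow_rec(5, 3)
= 5 * 5 * 5 * 5 * pow_rec(5, 2)
= 5 * 5 * 5 * 5 * 5 * pow_rec(5, 1)
= 5 * 5 * 5 * 5 * 5 * 5 * pow_rec(5, 0)
= 5 * 5 * 5 * 5 * 5 * 5 * 1
= 15625


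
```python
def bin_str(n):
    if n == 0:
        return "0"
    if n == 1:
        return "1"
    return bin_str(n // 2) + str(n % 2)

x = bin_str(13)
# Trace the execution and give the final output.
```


bin_str(13)
= bin_str(6) + "1"
= bin_str(3) + "0" + "1"
= bin_str(1) + "1" + "0" + "1"
= "1" + "1" + "0" + "1"
= "1101"


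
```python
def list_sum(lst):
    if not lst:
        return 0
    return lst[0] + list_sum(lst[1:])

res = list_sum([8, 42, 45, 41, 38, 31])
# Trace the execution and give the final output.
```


list_sum([8, 42, 45, 41, 38, 31])
= 8 + list_sum([42, 45, 41, 38, 31])
= 8 + 42 + list_sum([45, 41, 38, 31])
= 8 + 42 + 45 + list_sum([41, 38, 31])
= 8 + 42 + 45 + 41 + list_sum([38, 31])
= 8 + 42 + 45 + 41 + 38 + list_sum([31])
= 8 + 42 + 45 + 41 + 38 + 31 + list_sum([])
= 8 + 42 + 45 + 41 + 38 + 31 + 0
= 205


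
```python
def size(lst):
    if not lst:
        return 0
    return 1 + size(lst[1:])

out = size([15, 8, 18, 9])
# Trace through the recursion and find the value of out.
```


size([15, 8, 18, 9])
= 1 + size([8, 18, 9])
= 1 + 1 + size([18, 9])
= 1 + 1 + 1 + size([9])
= 1 + 1 + 1 + 1 + size([])
= 1 + 1 + 1 + 1 + 0
= 4


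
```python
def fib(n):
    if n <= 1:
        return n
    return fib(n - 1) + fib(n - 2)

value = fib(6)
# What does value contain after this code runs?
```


fib(6)
= fib(5) + fib(4)
= (fib(4) + fib(3)) + fib(4)
Computing bottom-up: fib(0)=0, fib(1)=1, fib(2)=1, fib(3)=2, fib(4)=3, fib(5)=5, fib(6)=8
= 8


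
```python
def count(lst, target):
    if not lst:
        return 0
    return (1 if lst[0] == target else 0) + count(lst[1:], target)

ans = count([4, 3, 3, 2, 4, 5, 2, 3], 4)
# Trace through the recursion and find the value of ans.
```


count([4, 3, 3, 2, 4, 5, 2, 3], 4)
lst[0]=4 == 4: 1 + count([3, 3, 2, 4, 5, 2, 3], 4)
lst[0]=3 != 4: 0 + count([3, 2, 4, 5, 2, 3], 4)
lst[0]=3 != 4: 0 + count([2, 4, 5, 2, 3], 4)
lst[0]=2 != 4: 0 + count([4, 5, 2, 3], 4)
lst[0]=4 == 4: 1 + count([5, 2, 3], 4)
lst[0]=5 != 4: 0 + count([2, 3], 4)
lst[0]=2 != 4: 0 + count([3], 4)
lst[0]=3 != 4: 0 + count([], 4)
= 2


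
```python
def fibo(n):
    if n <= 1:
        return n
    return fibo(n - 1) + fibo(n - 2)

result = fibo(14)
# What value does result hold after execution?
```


fibo(14)
= fibo(13) + fibo(12)
= (fibo(12) + fibo(11)) + fibo(12)
Computing bottom-up: fibo(0)=0, fibo(1)=1, fibo(2)=1, fibo(3)=2, fibo(4)=3, fibo(5)=5, fibo(6)=8, fibo(7)=13, fibo(8)=21, fibo(9)=34, fibo(10)=55, fibo(11)=89, fibo(12)=144, fibo(13)=233, fibo(14)=377
= 377


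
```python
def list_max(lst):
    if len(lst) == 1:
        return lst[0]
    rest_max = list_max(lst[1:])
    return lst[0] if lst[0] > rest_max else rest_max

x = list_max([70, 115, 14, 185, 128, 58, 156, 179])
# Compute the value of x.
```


list_max([70, 115, 14, 185, 128, 58, 156, 179])
= compare 70 with list_max([115, 14, 185, 128, 58, 156, 179])
= compare 115 with list_max([14, 185, 128, 58, 156, 179])
= compare 14 with list_max([185, 128, 58, 156, 179])
= compare 185 with list_max([128, 58, 156, 179])
= compare 128 with list_max([58, 156, 179])
= compare 58 with list_max([156, 179])
= compare 156 with list_max([179])
Base: list_max([179]) = 179
compare 156 with 179: max = 179
compare 58 with 179: max = 179
compare 128 with 179: max = 179
compare 185 with 179: max = 185
compare 14 with 185: max = 185
compare 115 with 185: max = 185
compare 70 with 185: max = 185
= 185


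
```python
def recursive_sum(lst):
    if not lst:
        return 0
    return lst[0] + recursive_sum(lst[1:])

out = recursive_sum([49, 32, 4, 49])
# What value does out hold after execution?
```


recursive_sum([49, 32, 4, 49])
= 49 + recursive_sum([32, 4, 49])
= 49 + 32 + recursive_sum([4, 49])
= 49 + 32 + 4 + recursive_sum([49])
= 49 + 32 + 4 + 49 + recursive_sum([])
= 49 + 32 + 4 + 49 + 0
= 134


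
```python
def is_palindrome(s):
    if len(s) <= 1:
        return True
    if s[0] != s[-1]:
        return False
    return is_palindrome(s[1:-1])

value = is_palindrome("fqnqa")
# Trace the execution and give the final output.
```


is_palindrome("fqnqa")
"fqnqa": s[0]='f' != s[-1]='a' -> False
= False


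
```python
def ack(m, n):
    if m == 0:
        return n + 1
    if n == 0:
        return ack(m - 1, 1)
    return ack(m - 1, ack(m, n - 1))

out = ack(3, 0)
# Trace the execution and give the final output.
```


ack(3, 0)
n == 0: return ack(2, 1)
= ack(2, 1) = 5
= 5


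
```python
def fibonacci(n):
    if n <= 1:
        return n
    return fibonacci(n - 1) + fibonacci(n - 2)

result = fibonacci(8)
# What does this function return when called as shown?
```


fibonacci(8)
= fibonacci(7) + fibonacci(6)
= (fibonacci(6) + fibonacci(5)) + fibonacci(6)
Computing bottom-up: fibonacci(0)=0, fibonacci(1)=1, fibonacci(2)=1, fibonacci(3)=2, fibonacci(4)=3, fibonacci(5)=5, fibonacci(6)=8, fibonacci(7)=13, fibonacci(8)=21
= 21


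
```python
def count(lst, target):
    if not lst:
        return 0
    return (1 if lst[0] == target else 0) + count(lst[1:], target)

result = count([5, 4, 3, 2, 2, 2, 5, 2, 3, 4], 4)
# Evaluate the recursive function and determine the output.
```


count([5, 4, 3, 2, 2, 2, 5, 2, 3, 4], 4)
lst[0]=5 != 4: 0 + count([4, 3, 2, 2, 2, 5, 2, 3, 4], 4)
lst[0]=4 == 4: 1 + count([3, 2, 2, 2, 5, 2, 3, 4], 4)
lst[0]=3 != 4: 0 + count([2, 2, 2, 5, 2, 3, 4], 4)
lst[0]=2 != 4: 0 + count([2, 2, 5, 2, 3, 4], 4)
lst[0]=2 != 4: 0 + count([2, 5, 2, 3, 4], 4)
lst[0]=2 != 4: 0 + count([5, 2, 3, 4], 4)
lst[0]=5 != 4: 0 + count([2, 3, 4], 4)
lst[0]=2 != 4: 0 + count([3, 4], 4)
lst[0]=3 != 4: 0 + count([4], 4)
lst[0]=4 == 4: 1 + count([], 4)
= 2


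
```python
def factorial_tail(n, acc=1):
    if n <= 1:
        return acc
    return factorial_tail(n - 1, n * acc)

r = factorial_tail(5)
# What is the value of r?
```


factorial_tail(5, 1)
= factorial_tail(4, 5 * 1) = factorial_tail(4, 5)
= factorial_tail(3, 4 * 5) = factorial_tail(3, 20)
= factorial_tail(2, 3 * 20) = factorial_tail(2, 60)
= factorial_tail(1, 2 * 60) = factorial_tail(1, 120)
n <= 1, return acc = 120


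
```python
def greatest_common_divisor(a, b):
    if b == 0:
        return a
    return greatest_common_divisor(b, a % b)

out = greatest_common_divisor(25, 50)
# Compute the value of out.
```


greatest_common_divisor(25, 50)
= greatest_common_divisor(50, 25 % 50) = greatest_common_divisor(50, 25)
= greatest_common_divisor(25, 50 % 25) = greatest_common_divisor(25, 0)
b == 0, return a = 25


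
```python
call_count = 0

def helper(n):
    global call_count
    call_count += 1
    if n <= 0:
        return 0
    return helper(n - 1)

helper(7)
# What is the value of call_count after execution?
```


helper(7) calls helper(6) calls ... calls helper(0)
Total calls: 7 + 1 (for base case) = 8


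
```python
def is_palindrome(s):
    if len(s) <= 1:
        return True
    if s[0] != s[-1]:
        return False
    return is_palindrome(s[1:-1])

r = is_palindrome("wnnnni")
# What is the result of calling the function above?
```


is_palindrome("wnnnni")
"wnnnni": s[0]='w' != s[-1]='i' -> False
= False


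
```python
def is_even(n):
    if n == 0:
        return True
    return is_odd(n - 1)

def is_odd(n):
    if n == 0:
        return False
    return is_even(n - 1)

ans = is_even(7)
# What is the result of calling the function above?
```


is_even(7)
= is_odd(6)
= is_even(5)
= is_odd(4)
= is_even(3)
= is_odd(2)
= is_even(1)
= is_odd(0)
n == 0: return False
= False


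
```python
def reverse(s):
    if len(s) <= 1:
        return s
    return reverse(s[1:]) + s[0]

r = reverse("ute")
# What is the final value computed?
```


reverse("ute")
= reverse("te") + "u"
= reverse("e") + "t" + "u"
= "e" + "t" + "u"
= "etu"


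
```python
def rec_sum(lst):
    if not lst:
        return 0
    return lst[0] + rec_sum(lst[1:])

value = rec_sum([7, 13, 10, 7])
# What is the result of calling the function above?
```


rec_sum([7, 13, 10, 7])
= 7 + rec_sum([13, 10, 7])
= 7 + 13 + rec_sum([10, 7])
= 7 + 13 + 10 + rec_sum([7])
= 7 + 13 + 10 + 7 + rec_sum([])
= 7 + 13 + 10 + 7 + 0
= 37


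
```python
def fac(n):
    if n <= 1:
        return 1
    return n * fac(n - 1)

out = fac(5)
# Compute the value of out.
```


fac(5)
= 5 * fac(4)
= 5 * 4 * fac(3)
= 5 * 4 * 3 * fac(2)
= 5 * 4 * 3 * 2 * fac(1)
= 5 * 4 * 3 * 2 * 1
= 120


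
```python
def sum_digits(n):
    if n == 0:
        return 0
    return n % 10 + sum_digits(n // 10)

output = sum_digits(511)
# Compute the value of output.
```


sum_digits(511)
= 1 + sum_digits(51)
= 1 + 1 + sum_digits(5)
= 1 + 1 + 5 + sum_digits(0)
= 1 + 1 + 5 + 0
= 7


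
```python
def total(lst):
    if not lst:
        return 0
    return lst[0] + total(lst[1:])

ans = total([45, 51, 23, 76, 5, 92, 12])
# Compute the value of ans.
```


total([45, 51, 23, 76, 5, 92, 12])
= 45 + total([51, 23, 76, 5, 92, 12])
= 45 + 51 + total([23, 76, 5, 92, 12])
= 45 + 51 + 23 + total([76, 5, 92, 12])
= 45 + 51 + 23 + 76 + total([5, 92, 12])
= 45 + 51 + 23 + 76 + 5 + total([92, 12])
= 45 + 51 + 23 + 76 + 5 + 92 + total([12])
= 45 + 51 + 23 + 76 + 5 + 92 + 12 + total([])
= 45 + 51 + 23 + 76 + 5 + 92 + 12 + 0
= 304


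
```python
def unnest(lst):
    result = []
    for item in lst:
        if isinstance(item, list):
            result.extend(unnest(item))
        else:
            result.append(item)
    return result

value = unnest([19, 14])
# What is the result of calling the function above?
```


unnest([19, 14])
Processing each element:
  19 is not a list -> append 19
  14 is not a list -> append 14
= [19, 14]


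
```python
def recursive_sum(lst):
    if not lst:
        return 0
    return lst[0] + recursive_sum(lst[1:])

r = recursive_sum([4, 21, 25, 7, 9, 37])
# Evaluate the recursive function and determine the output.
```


recursive_sum([4, 21, 25, 7, 9, 37])
= 4 + recursive_sum([21, 25, 7, 9, 37])
= 4 + 21 + recursive_sum([25, 7, 9, 37])
= 4 + 21 + 25 + recursive_sum([7, 9, 37])
= 4 + 21 + 25 + 7 + recursive_sum([9, 37])
= 4 + 21 + 25 + 7 + 9 + recursive_sum([37])
= 4 + 21 + 25 + 7 + 9 + 37 + recursive_sum([])
= 4 + 21 + 25 + 7 + 9 + 37 + 0
= 103


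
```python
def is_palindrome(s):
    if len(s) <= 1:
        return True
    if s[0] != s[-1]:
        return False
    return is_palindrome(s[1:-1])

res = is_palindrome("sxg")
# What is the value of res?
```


is_palindrome("sxg")
"sxg": s[0]='s' != s[-1]='g' -> False
= False


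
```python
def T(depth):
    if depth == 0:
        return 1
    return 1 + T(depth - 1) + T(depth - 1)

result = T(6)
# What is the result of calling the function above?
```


T(6)
= 1 + T(5) + T(5)
= 1 + 2 * T(5)
T(k) = 2^(k+1) - 1
T(0) = 1
T(1) = 3
T(2) = 7
T(3) = 15
T(4) = 31
T(6) = 2^7 - 1 = 127


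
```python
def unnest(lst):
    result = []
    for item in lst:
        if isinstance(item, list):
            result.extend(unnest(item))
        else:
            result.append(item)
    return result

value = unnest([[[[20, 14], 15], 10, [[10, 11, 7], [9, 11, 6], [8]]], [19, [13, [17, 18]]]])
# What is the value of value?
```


unnest([[[[20, 14], 15], 10, [[10, 11, 7], [9, 11, 6], [8]]], [19, [13, [17, 18]]]])
Processing each element:
  [[[20, 14], 15], 10, [[10, 11, 7], [9, 11, 6], [8]]] is a list -> unnest recursively -> [20, 14, 15, 10, 10, 11, 7, 9, 11, 6, 8]
  [19, [13, [17, 18]]] is a list -> unnest recursively -> [19, 13, 17, 18]
= [20, 14, 15, 10, 10, 11, 7, 9, 11, 6, 8, 19, 13, 17, 18]


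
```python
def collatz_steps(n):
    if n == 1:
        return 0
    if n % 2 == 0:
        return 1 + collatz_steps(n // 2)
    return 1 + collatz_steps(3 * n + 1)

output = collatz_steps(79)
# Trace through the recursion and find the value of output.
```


collatz_steps(79)
79 is odd -> 3*79+1 = 238 -> collatz_steps(238)
238 is even -> collatz_steps(119)
119 is odd -> 3*119+1 = 358 -> collatz_steps(358)
358 is even -> collatz_steps(179)
179 is odd -> 3*179+1 = 538 -> collatz_steps(538)
538 is even -> collatz_steps(269)
269 is odd -> 3*269+1 = 808 -> collatz_steps(808)
808 is even -> collatz_steps(404)
404 is even -> collatz_steps(202)
202 is even -> collatz_steps(101)
101 is odd -> 3*101+1 = 304 -> collatz_steps(304)
304 is even -> collatz_steps(152)
152 is even -> collatz_steps(76)
76 is even -> collatz_steps(38)
38 is even -> collatz_steps(19)
19 is odd -> 3*19+1 = 58 -> collatz_steps(58)
58 is even -> collatz_steps(29)
29 is odd -> 3*29+1 = 88 -> collatz_steps(88)
88 is even -> collatz_steps(44)
44 is even -> collatz_steps(22)
22 is even -> collatz_steps(11)
11 is odd -> 3*11+1 = 34 -> collatz_steps(34)
34 is even -> collatz_steps(17)
17 is odd -> 3*17+1 = 52 -> collatz_steps(52)
52 is even -> collatz_steps(26)
26 is even -> collatz_steps(13)
13 is odd -> 3*13+1 = 40 -> collatz_steps(40)
40 is even -> collatz_steps(20)
20 is even -> collatz_steps(10)
10 is even -> collatz_steps(5)
5 is odd -> 3*5+1 = 16 -> collatz_steps(16)
16 is even -> collatz_steps(8)
8 is even -> collatz_steps(4)
4 is even -> collatz_steps(2)
2 is even -> collatz_steps(1)
Reached 1 after 35 steps
= 35


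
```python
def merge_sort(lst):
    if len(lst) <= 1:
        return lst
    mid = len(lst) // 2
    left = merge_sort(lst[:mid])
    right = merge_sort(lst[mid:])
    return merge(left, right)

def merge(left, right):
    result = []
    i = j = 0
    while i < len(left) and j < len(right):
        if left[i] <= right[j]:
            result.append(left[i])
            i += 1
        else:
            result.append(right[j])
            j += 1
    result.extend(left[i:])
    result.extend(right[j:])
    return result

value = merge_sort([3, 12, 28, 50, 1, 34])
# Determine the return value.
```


merge_sort([3, 12, 28, 50, 1, 34])
Split into [3, 12, 28] and [50, 1, 34]
Left sorted: [3, 12, 28]
Right sorted: [1, 34, 50]
Merge [3, 12, 28] and [1, 34, 50]
= [1, 3, 12, 28, 34, 50]


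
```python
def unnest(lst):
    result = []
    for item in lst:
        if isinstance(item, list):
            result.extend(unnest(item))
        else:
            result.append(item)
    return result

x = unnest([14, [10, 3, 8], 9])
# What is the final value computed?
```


unnest([14, [10, 3, 8], 9])
Processing each element:
  14 is not a list -> append 14
  [10, 3, 8] is a list -> unnest recursively -> [10, 3, 8]
  9 is not a list -> append 9
= [14, 10, 3, 8, 9]


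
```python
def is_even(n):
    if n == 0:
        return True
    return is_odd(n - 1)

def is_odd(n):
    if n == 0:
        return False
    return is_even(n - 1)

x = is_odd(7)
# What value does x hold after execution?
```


is_odd(7)
= is_even(6)
= is_odd(5)
= is_even(4)
= is_odd(3)
= is_even(2)
= is_odd(1)
= is_even(0)
n == 0: return True
= True


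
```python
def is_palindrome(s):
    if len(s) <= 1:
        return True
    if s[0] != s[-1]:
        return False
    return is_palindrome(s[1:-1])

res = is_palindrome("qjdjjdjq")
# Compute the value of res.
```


is_palindrome("qjdjjdjq")
"qjdjjdjq": s[0]='q' == s[-1]='q' -> is_palindrome("jdjjdj")
"jdjjdj": s[0]='j' == s[-1]='j' -> is_palindrome("djjd")
"djjd": s[0]='d' == s[-1]='d' -> is_palindrome("jj")
"jj": s[0]='j' == s[-1]='j' -> is_palindrome("")
"": len <= 1 -> True
= True


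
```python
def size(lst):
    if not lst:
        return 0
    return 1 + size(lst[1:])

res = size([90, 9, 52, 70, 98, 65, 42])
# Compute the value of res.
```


size([90, 9, 52, 70, 98, 65, 42])
= 1 + size([9, 52, 70, 98, 65, 42])
= 1 + 1 + size([52, 70, 98, 65, 42])
= 1 + 1 + 1 + size([70, 98, 65, 42])
= 1 + 1 + 1 + 1 + size([98, 65, 42])
= 1 + 1 + 1 + 1 + 1 + size([65, 42])
= 1 + 1 + 1 + 1 + 1 + 1 + size([42])
= 1 + 1 + 1 + 1 + 1 + 1 + 1 + size([])
= 1 + 1 + 1 + 1 + 1 + 1 + 1 + 0
= 7


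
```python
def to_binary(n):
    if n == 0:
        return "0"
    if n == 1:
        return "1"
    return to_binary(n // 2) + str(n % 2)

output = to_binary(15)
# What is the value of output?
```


to_binary(15)
= to_binary(7) + "1"
= to_binary(3) + "1" + "1"
= to_binary(1) + "1" + "1" + "1"
= "1" + "1" + "1" + "1"
= "1111"


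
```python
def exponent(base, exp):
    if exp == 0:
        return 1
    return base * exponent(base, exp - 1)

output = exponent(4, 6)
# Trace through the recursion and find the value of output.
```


exponent(4, 6)
= 4 * exponent(4, 5)
= 4 * 4 * exponent(4, 4)
= 4 * 4 * 4 * exponent(4, 3)
= 4 * 4 * 4 * 4 * exponent(4, 2)
= 4 * 4 * 4 * 4 * 4 * exponent(4, 1)
= 4 * 4 * 4 * 4 * 4 * 4 * exponent(4, 0)
= 4 * 4 * 4 * 4 * 4 * 4 * 1
= 4096


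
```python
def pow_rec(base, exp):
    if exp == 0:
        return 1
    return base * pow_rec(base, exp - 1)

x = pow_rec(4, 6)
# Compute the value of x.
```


pow_rec(4, 6)
= 4 * pow_rec(4, 5)
= 4 * 4 * pow_rec(4, 4)
= 4 * 4 * 4 * pow_rec(4, 3)
= 4 * 4 * 4 * 4 * pow_rec(4, 2)
= 4 * 4 * 4 * 4 * 4 * pow_rec(4, 1)
= 4 * 4 * 4 * 4 * 4 * 4 * pow_rec(4, 0)
= 4 * 4 * 4 * 4 * 4 * 4 * 1
= 4096


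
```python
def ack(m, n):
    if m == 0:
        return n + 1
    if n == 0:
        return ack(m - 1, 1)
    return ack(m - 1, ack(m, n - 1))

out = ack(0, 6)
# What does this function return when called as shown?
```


ack(0, 6)
m == 0: return 6 + 1 = 7
= 7


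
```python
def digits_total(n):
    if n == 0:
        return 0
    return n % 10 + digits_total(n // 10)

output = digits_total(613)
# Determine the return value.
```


digits_total(613)
= 3 + digits_total(61)
= 3 + 1 + digits_total(6)
= 3 + 1 + 6 + digits_total(0)
= 3 + 1 + 6 + 0
= 10


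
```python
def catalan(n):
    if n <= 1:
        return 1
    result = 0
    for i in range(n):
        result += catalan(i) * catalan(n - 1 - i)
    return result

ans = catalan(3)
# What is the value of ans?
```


catalan(3)
= sum of catalan(i) * catalan(3-1-i) for i in 0..2
First compute sub-values bottom-up:
  catalan(0) = 1, catalan(1) = 1
  catalan(2) = 1*1 + 1*1 = 2
Now catalan(3):
  catalan(0)*catalan(2) = 1*2 = 2
  catalan(1)*catalan(1) = 1*1 = 1
  catalan(2)*catalan(0) = 2*1 = 2
= 2 + 1 + 2
= 5


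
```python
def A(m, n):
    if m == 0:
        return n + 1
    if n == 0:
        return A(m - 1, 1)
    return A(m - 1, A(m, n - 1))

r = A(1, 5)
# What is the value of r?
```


A(1, 5)
= A(0, A(1, 4))
First compute A(1, 4) = 6
= A(0, 6)
= 7


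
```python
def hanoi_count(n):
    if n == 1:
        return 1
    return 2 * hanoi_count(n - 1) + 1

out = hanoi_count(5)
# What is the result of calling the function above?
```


hanoi_count(5)
= 2 * hanoi_count(4) + 1
= 2 * (2 * hanoi_count(3) + 1) + 1
= 2 * (2 * (2 * hanoi_count(2) + 1) + 1) + 1
= 2 * (2 * (2 * (2 * hanoi_count(1) + 1) + 1) + 1) + 1
Now compute bottom-up:
hanoi_count(1) = 1
hanoi_count(2) = 2 * 1 + 1 = 3
hanoi_count(3) = 2 * 3 + 1 = 7
hanoi_count(4) = 2 * 7 + 1 = 15
hanoi_count(5) = 2 * 15 + 1 = 31
= 31


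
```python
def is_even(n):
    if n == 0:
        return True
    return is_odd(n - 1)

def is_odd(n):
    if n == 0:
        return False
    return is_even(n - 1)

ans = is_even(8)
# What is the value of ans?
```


is_even(8)
= is_odd(7)
= is_even(6)
= is_odd(5)
= is_even(4)
= is_odd(3)
= is_even(2)
= is_odd(1)
= is_even(0)
n == 0: return True
= True


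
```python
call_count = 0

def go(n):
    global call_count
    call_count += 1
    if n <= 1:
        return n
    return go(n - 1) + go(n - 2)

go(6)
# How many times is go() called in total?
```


go(6) calls go(5) and go(4); each non-base call branches into two more.
Let C(k) = total number of calls made by go(k), including the call to go(k) itself.
Base cases: C(0) = 1, C(1) = 1
Recurrence: C(k) = 1 + C(k-1) + C(k-2)
  C(2) = 1 + C(1) + C(0) = 1 + 1 + 1 = 3
  C(3) = 1 + C(2) + C(1) = 1 + 3 + 1 = 5
  C(4) = 1 + C(3) + C(2) = 1 + 5 + 3 = 9
  C(5) = 1 + C(4) + C(3) = 1 + 9 + 5 = 15
  C(6) = 1 + C(5) + C(4) = 1 + 15 + 9 = 25
Total calls = C(6) = 25


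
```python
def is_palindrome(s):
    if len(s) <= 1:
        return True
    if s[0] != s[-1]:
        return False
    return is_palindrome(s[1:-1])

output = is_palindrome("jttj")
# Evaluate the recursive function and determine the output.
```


is_palindrome("jttj")
"jttj": s[0]='j' == s[-1]='j' -> is_palindrome("tt")
"tt": s[0]='t' == s[-1]='t' -> is_palindrome("")
"": len <= 1 -> True
= True


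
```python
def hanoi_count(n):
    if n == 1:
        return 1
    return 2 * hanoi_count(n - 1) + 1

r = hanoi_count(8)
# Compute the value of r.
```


hanoi_count(8)
= 2 * hanoi_count(7) + 1
= 2 * (2 * hanoi_count(6) + 1) + 1
= 2 * (2 * (2 * hanoi_count(5) + 1) + 1) + 1
= 2 * (2 * (2 * (2 * hanoi_count(4) + 1) + 1) + 1) + 1
= 2 * (2 * (2 * (2 * (2 * hanoi_count(3) + 1) + 1) + 1) + 1) + 1
= 2 * (2 * (2 * (2 * (2 * (2 * hanoi_count(2) + 1) + 1) + 1) + 1) + 1) + 1
= 2 * (2 * (2 * (2 * (2 * (2 * (2 * hanoi_count(1) + 1) + 1) + 1) + 1) + 1) + 1) + 1
Now compute bottom-up:
hanoi_count(1) = 1
hanoi_count(2) = 2 * 1 + 1 = 3
hanoi_count(3) = 2 * 3 + 1 = 7
hanoi_count(4) = 2 * 7 + 1 = 15
hanoi_count(5) = 2 * 15 + 1 = 31
hanoi_count(6) = 2 * 31 + 1 = 63
hanoi_count(7) = 2 * 63 + 1 = 127
hanoi_count(8) = 2 * 127 + 1 = 255
= 255


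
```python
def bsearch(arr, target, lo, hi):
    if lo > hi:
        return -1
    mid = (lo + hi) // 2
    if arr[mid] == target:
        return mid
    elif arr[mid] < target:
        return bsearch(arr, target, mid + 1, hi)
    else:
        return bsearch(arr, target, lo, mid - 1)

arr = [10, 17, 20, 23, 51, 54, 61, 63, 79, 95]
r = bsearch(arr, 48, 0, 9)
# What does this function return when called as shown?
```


bsearch(arr, 48, 0, 9)
lo=0, hi=9, mid=4, arr[mid]=51
51 > 48, search left half
lo=0, hi=3, mid=1, arr[mid]=17
17 < 48, search right half
lo=2, hi=3, mid=2, arr[mid]=20
20 < 48, search right half
lo=3, hi=3, mid=3, arr[mid]=23
23 < 48, search right half
lo > hi, target not found, return -1
= -1


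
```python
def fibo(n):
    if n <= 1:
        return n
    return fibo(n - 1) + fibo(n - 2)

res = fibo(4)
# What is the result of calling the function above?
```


fibo(4)
= fibo(3) + fibo(2)
= (fibo(2) + fibo(1)) + fibo(2)
Computing bottom-up: fibo(0)=0, fibo(1)=1, fibo(2)=1, fibo(3)=2, fibo(4)=3
= 3


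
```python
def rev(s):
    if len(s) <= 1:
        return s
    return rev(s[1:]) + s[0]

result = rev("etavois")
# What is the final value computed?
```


rev("etavois")
= rev("tavois") + "e"
= rev("avois") + "t" + "e"
= rev("vois") + "a" + "t" + "e"
= rev("ois") + "v" + "a" + "t" + "e"
= rev("is") + "o" + "v" + "a" + "t" + "e"
= rev("s") + "i" + "o" + "v" + "a" + "t" + "e"
= "s" + "i" + "o" + "v" + "a" + "t" + "e"
= "siovate"


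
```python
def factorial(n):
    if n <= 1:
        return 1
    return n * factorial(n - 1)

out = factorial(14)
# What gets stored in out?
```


factorial(14)
= 14 * factorial(13)
= 14 * 13 * factorial(12)
= 14 * 13 * 12 * factorial(11)
= 14 * 13 * 12 * 11 * factorial(10)
= 14 * 13 * 12 * 11 * 10 * factorial(9)
= 14 * 13 * 12 * 11 * 10 * 9 * factorial(8)
= 14 * 13 * 12 * 11 * 10 * 9 * 8 * factorial(7)
= 14 * 13 * 12 * 11 * 10 * 9 * 8 * 7 * factorial(6)
= 14 * 13 * 12 * 11 * 10 * 9 * 8 * 7 * 6 * factorial(5)
= 14 * 13 * 12 * 11 * 10 * 9 * 8 * 7 * 6 * 5 * factorial(4)
= 14 * 13 * 12 * 11 * 10 * 9 * 8 * 7 * 6 * 5 * 4 * factorial(3)
= 14 * 13 * 12 * 11 * 10 * 9 * 8 * 7 * 6 * 5 * 4 * 3 * factorial(2)
= 14 * 13 * 12 * 11 * 10 * 9 * 8 * 7 * 6 * 5 * 4 * 3 * 2 * factorial(1)
= 14 * 13 * 12 * 11 * 10 * 9 * 8 * 7 * 6 * 5 * 4 * 3 * 2 * 1
= 87178291200


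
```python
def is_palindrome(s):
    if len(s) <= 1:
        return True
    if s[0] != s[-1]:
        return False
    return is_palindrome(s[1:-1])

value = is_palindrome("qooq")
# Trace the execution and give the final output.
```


is_palindrome("qooq")
"qooq": s[0]='q' == s[-1]='q' -> is_palindrome("oo")
"oo": s[0]='o' == s[-1]='o' -> is_palindrome("")
"": len <= 1 -> True
= True


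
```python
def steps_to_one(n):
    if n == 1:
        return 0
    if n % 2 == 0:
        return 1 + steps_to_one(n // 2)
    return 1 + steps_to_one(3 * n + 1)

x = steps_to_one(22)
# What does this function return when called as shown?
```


steps_to_one(22)
22 is even -> steps_to_one(11)
11 is odd -> 3*11+1 = 34 -> steps_to_one(34)
34 is even -> steps_to_one(17)
17 is odd -> 3*17+1 = 52 -> steps_to_one(52)
52 is even -> steps_to_one(26)
26 is even -> steps_to_one(13)
13 is odd -> 3*13+1 = 40 -> steps_to_one(40)
40 is even -> steps_to_one(20)
20 is even -> steps_to_one(10)
10 is even -> steps_to_one(5)
5 is odd -> 3*5+1 = 16 -> steps_to_one(16)
16 is even -> steps_to_one(8)
8 is even -> steps_to_one(4)
4 is even -> steps_to_one(2)
2 is even -> steps_to_one(1)
Reached 1 after 15 steps
= 15


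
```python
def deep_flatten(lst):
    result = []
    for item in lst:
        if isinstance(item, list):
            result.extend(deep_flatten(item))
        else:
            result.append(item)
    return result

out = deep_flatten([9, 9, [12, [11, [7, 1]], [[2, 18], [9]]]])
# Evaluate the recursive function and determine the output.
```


deep_flatten([9, 9, [12, [11, [7, 1]], [[2, 18], [9]]]])
Processing each element:
  9 is not a list -> append 9
  9 is not a list -> append 9
  [12, [11, [7, 1]], [[2, 18], [9]]] is a list -> deep_flatten recursively -> [12, 11, 7, 1, 2, 18, 9]
= [9, 9, 12, 11, 7, 1, 2, 18, 9]


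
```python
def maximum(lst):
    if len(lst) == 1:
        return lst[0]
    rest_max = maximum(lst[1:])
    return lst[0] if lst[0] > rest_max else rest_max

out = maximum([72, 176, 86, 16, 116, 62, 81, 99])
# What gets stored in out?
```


maximum([72, 176, 86, 16, 116, 62, 81, 99])
= compare 72 with maximum([176, 86, 16, 116, 62, 81, 99])
= compare 176 with maximum([86, 16, 116, 62, 81, 99])
= compare 86 with maximum([16, 116, 62, 81, 99])
= compare 16 with maximum([116, 62, 81, 99])
= compare 116 with maximum([62, 81, 99])
= compare 62 with maximum([81, 99])
= compare 81 with maximum([99])
Base: maximum([99]) = 99
compare 81 with 99: max = 99
compare 62 with 99: max = 99
compare 116 with 99: max = 116
compare 16 with 116: max = 116
compare 86 with 116: max = 116
compare 176 with 116: max = 176
compare 72 with 176: max = 176
= 176


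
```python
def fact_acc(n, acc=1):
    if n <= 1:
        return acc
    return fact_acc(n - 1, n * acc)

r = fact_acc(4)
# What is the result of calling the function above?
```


fact_acc(4, 1)
= fact_acc(3, 4 * 1) = fact_acc(3, 4)
= fact_acc(2, 3 * 4) = fact_acc(2, 12)
= fact_acc(1, 2 * 12) = fact_acc(1, 24)
n <= 1, return acc = 24


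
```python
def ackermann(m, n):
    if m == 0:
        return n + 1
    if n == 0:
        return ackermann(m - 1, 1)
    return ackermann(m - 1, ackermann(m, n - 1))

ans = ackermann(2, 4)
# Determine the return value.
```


ackermann(2, 4)
= ackermann(1, ackermann(2, 3))
First compute ackermann(2, 3) = 9
= ackermann(1, 9)
= 11


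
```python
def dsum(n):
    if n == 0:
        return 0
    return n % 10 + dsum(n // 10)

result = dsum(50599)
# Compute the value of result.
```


dsum(50599)
= 9 + dsum(5059)
= 9 + 9 + dsum(505)
= 9 + 9 + 5 + dsum(50)
= 9 + 9 + 5 + 0 + dsum(5)
= 9 + 9 + 5 + 0 + 5 + dsum(0)
= 9 + 9 + 5 + 0 + 5 + 0
= 28


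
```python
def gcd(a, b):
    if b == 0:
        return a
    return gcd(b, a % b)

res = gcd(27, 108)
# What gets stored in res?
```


gcd(27, 108)
= gcd(108, 27 % 108) = gcd(108, 27)
= gcd(27, 108 % 27) = gcd(27, 0)
b == 0, return a = 27


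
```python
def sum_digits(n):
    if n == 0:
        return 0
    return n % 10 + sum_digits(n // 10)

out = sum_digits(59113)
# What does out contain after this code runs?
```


sum_digits(59113)
= 3 + sum_digits(5911)
= 3 + 1 + sum_digits(591)
= 3 + 1 + 1 + sum_digits(59)
= 3 + 1 + 1 + 9 + sum_digits(5)
= 3 + 1 + 1 + 9 + 5 + sum_digits(0)
= 3 + 1 + 1 + 9 + 5 + 0
= 19


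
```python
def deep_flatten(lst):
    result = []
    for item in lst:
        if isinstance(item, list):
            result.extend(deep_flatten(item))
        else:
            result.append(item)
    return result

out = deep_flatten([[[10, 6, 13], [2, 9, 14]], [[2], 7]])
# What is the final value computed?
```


deep_flatten([[[10, 6, 13], [2, 9, 14]], [[2], 7]])
Processing each element:
  [[10, 6, 13], [2, 9, 14]] is a list -> deep_flatten recursively -> [10, 6, 13, 2, 9, 14]
  [[2], 7] is a list -> deep_flatten recursively -> [2, 7]
= [10, 6, 13, 2, 9, 14, 2, 7]


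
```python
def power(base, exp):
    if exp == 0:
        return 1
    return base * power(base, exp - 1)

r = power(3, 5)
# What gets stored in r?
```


power(3, 5)
= 3 * power(3, 4)
= 3 * 3 * power(3, 3)
= 3 * 3 * 3 * power(3, 2)
= 3 * 3 * 3 * 3 * power(3, 1)
= 3 * 3 * 3 * 3 * 3 * power(3, 0)
= 3 * 3 * 3 * 3 * 3 * 1
= 243


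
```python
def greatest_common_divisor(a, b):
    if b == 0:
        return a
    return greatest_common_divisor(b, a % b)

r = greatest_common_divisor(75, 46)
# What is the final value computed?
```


greatest_common_divisor(75, 46)
= greatest_common_divisor(46, 75 % 46) = greatest_common_divisor(46, 29)
= greatest_common_divisor(29, 46 % 29) = greatest_common_divisor(29, 17)
= greatest_common_divisor(17, 29 % 17) = greatest_common_divisor(17, 12)
= greatest_common_divisor(12, 17 % 12) = greatest_common_divisor(12, 5)
= greatest_common_divisor(5, 12 % 5) = greatest_common_divisor(5, 2)
= greatest_common_divisor(2, 5 % 2) = greatest_common_divisor(2, 1)
= greatest_common_divisor(1, 2 % 1) = greatest_common_divisor(1, 0)
b == 0, return a = 1


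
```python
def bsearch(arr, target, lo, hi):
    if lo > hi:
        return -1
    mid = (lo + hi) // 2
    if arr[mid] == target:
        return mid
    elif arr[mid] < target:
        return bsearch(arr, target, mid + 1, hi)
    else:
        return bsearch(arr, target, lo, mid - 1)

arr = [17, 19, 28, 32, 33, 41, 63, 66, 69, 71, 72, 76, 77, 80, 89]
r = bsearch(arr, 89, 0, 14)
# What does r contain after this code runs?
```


bsearch(arr, 89, 0, 14)
lo=0, hi=14, mid=7, arr[mid]=66
66 < 89, search right half
lo=8, hi=14, mid=11, arr[mid]=76
76 < 89, search right half
lo=12, hi=14, mid=13, arr[mid]=80
80 < 89, search right half
lo=14, hi=14, mid=14, arr[mid]=89
arr[14] == 89, found at index 14
= 14


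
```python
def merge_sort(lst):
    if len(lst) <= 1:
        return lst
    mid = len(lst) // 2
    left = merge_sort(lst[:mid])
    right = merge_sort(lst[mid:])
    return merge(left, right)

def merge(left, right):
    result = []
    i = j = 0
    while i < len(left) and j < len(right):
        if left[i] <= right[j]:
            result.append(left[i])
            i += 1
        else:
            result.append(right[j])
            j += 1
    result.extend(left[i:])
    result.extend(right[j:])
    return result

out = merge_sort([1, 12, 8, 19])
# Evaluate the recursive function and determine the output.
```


merge_sort([1, 12, 8, 19])
Split into [1, 12] and [8, 19]
Left sorted: [1, 12]
Right sorted: [8, 19]
Merge [1, 12] and [8, 19]
= [1, 8, 12, 19]


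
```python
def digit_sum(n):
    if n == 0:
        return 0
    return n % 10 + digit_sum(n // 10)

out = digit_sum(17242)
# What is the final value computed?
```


digit_sum(17242)
= 2 + digit_sum(1724)
= 2 + 4 + digit_sum(172)
= 2 + 4 + 2 + digit_sum(17)
= 2 + 4 + 2 + 7 + digit_sum(1)
= 2 + 4 + 2 + 7 + 1 + digit_sum(0)
= 2 + 4 + 2 + 7 + 1 + 0
= 16


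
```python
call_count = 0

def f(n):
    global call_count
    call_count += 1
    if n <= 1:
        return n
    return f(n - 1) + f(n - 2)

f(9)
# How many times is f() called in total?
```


f(9) calls f(8) and f(7); each non-base call branches into two more.
Let C(k) = total number of calls made by f(k), including the call to f(k) itself.
Base cases: C(0) = 1, C(1) = 1
Recurrence: C(k) = 1 + C(k-1) + C(k-2)
  C(2) = 1 + C(1) + C(0) = 1 + 1 + 1 = 3
  C(3) = 1 + C(2) + C(1) = 1 + 3 + 1 = 5
  C(4) = 1 + C(3) + C(2) = 1 + 5 + 3 = 9
  C(5) = 1 + C(4) + C(3) = 1 + 9 + 5 = 15
  C(6) = 1 + C(5) + C(4) = 1 + 15 + 9 = 25
  C(7) = 1 + C(6) + C(5) = 1 + 25 + 15 = 41
  C(8) = 1 + C(7) + C(6) = 1 + 41 + 25 = 67
  C(9) = 1 + C(8) + C(7) = 1 + 67 + 41 = 109
Total calls = C(9) = 109


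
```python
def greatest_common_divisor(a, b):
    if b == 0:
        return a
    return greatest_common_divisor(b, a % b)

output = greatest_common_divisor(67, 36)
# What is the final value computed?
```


greatest_common_divisor(67, 36)
= greatest_common_divisor(36, 67 % 36) = greatest_common_divisor(36, 31)
= greatest_common_divisor(31, 36 % 31) = greatest_common_divisor(31, 5)
= greatest_common_divisor(5, 31 % 5) = greatest_common_divisor(5, 1)
= greatest_common_divisor(1, 5 % 1) = greatest_common_divisor(1, 0)
b == 0, return a = 1


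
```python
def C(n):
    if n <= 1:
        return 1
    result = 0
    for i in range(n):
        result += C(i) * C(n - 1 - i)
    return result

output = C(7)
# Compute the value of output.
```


C(7)
= sum of C(i) * C(7-1-i) for i in 0..6
First compute sub-values bottom-up:
  C(0) = 1, C(1) = 1
  C(2) = 1*1 + 1*1 = 2
  C(3) = 1*2 + 1*1 + 2*1 = 5
  C(4) = 1*5 + 1*2 + 2*1 + 5*1 = 14
  C(5) = 1*14 + 1*5 + 2*2 + 5*1 + 14*1 = 42
  C(6) = 1*42 + 1*14 + 2*5 + 5*2 + 14*1 + 42*1 = 132
Now C(7):
  C(0)*C(6) = 1*132 = 132
  C(1)*C(5) = 1*42 = 42
  C(2)*C(4) = 2*14 = 28
  C(3)*C(3) = 5*5 = 25
  C(4)*C(2) = 14*2 = 28
  C(5)*C(1) = 42*1 = 42
  C(6)*C(0) = 132*1 = 132
= 132 + 42 + 28 + 25 + 28 + 42 + 132
= 429


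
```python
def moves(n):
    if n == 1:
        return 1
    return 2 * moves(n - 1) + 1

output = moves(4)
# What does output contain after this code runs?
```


moves(4)
= 2 * moves(3) + 1
= 2 * (2 * moves(2) + 1) + 1
= 2 * (2 * (2 * moves(1) + 1) + 1) + 1
Now compute bottom-up:
moves(1) = 1
moves(2) = 2 * 1 + 1 = 3
moves(3) = 2 * 3 + 1 = 7
moves(4) = 2 * 7 + 1 = 15
= 15


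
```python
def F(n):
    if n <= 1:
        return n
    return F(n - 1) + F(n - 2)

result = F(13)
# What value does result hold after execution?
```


F(13)
= F(12) + F(11)
= (F(11) + F(10)) + F(11)
Computing bottom-up: F(0)=0, F(1)=1, F(2)=1, F(3)=2, F(4)=3, F(5)=5, F(6)=8, F(7)=13, F(8)=21, F(9)=34, F(10)=55, F(11)=89, F(12)=144, F(13)=233
= 233


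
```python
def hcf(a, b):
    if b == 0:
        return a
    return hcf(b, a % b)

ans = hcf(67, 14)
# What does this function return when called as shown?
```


hcf(67, 14)
= hcf(14, 67 % 14) = hcf(14, 11)
= hcf(11, 14 % 11) = hcf(11, 3)
= hcf(3, 11 % 3) = hcf(3, 2)
= hcf(2, 3 % 2) = hcf(2, 1)
= hcf(1, 2 % 1) = hcf(1, 0)
b == 0, return a = 1


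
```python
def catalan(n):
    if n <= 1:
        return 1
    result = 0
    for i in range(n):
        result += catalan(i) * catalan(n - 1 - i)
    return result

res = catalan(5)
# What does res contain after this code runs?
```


catalan(5)
= sum of catalan(i) * catalan(5-1-i) for i in 0..4
First compute sub-values bottom-up:
  catalan(0) = 1, catalan(1) = 1
  catalan(2) = 1*1 + 1*1 = 2
  catalan(3) = 1*2 + 1*1 + 2*1 = 5
  catalan(4) = 1*5 + 1*2 + 2*1 + 5*1 = 14
Now catalan(5):
  catalan(0)*catalan(4) = 1*14 = 14
  catalan(1)*catalan(3) = 1*5 = 5
  catalan(2)*catalan(2) = 2*2 = 4
  catalan(3)*catalan(1) = 5*1 = 5
  catalan(4)*catalan(0) = 14*1 = 14
= 14 + 5 + 4 + 5 + 14
= 42


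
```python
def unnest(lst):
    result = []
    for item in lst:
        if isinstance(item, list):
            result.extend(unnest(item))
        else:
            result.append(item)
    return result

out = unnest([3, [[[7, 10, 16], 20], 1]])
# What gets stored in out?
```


unnest([3, [[[7, 10, 16], 20], 1]])
Processing each element:
  3 is not a list -> append 3
  [[[7, 10, 16], 20], 1] is a list -> unnest recursively -> [7, 10, 16, 20, 1]
= [3, 7, 10, 16, 20, 1]


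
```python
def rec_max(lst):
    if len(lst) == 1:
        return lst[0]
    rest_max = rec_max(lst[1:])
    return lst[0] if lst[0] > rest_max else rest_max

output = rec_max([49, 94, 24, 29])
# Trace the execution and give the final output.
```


rec_max([49, 94, 24, 29])
= compare 49 with rec_max([94, 24, 29])
= compare 94 with rec_max([24, 29])
= compare 24 with rec_max([29])
Base: rec_max([29]) = 29
compare 24 with 29: max = 29
compare 94 with 29: max = 94
compare 49 with 94: max = 94
= 94


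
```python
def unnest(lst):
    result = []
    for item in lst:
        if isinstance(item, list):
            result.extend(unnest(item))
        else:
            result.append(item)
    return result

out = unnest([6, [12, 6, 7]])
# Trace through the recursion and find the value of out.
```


unnest([6, [12, 6, 7]])
Processing each element:
  6 is not a list -> append 6
  [12, 6, 7] is a list -> unnest recursively -> [12, 6, 7]
= [6, 12, 6, 7]


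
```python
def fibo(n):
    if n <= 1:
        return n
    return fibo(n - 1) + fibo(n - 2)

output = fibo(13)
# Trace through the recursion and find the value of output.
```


fibo(13)
= fibo(12) + fibo(11)
= (fibo(11) + fibo(10)) + fibo(11)
Computing bottom-up: fibo(0)=0, fibo(1)=1, fibo(2)=1, fibo(3)=2, fibo(4)=3, fibo(5)=5, fibo(6)=8, fibo(7)=13, fibo(8)=21, fibo(9)=34, fibo(10)=55, fibo(11)=89, fibo(12)=144, fibo(13)=233
= 233


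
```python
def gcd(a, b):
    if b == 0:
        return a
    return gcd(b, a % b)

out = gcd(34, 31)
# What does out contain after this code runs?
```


gcd(34, 31)
= gcd(31, 34 % 31) = gcd(31, 3)
= gcd(3, 31 % 3) = gcd(3, 1)
= gcd(1, 3 % 1) = gcd(1, 0)
b == 0, return a = 1


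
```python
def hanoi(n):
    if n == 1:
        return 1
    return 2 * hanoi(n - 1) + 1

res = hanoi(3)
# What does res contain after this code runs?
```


hanoi(3)
= 2 * hanoi(2) + 1
= 2 * (2 * hanoi(1) + 1) + 1
Now compute bottom-up:
hanoi(1) = 1
hanoi(2) = 2 * 1 + 1 = 3
hanoi(3) = 2 * 3 + 1 = 7
= 7


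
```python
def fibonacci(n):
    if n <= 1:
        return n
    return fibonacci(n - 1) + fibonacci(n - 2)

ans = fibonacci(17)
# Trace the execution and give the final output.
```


fibonacci(17)
= fibonacci(16) + fibonacci(15)
= (fibonacci(15) + fibonacci(14)) + fibonacci(15)
Computing bottom-up: fibonacci(0)=0, fibonacci(1)=1, fibonacci(2)=1, fibonacci(3)=2, fibonacci(4)=3, fibonacci(5)=5, fibonacci(6)=8, fibonacci(7)=13, fibonacci(8)=21, fibonacci(9)=34, fibonacci(10)=55, fibonacci(11)=89, fibonacci(12)=144, fibonacci(13)=233, fibonacci(14)=377, fibonacci(15)=610, fibonacci(16)=987, fibonacci(17)=1597
= 1597
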